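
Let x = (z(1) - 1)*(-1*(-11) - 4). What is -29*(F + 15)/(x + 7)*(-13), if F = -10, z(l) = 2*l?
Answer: 1885/14 ≈ 134.64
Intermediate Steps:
x = 7 (x = (2*1 - 1)*(-1*(-11) - 4) = (2 - 1)*(11 - 4) = 1*7 = 7)
-29*(F + 15)/(x + 7)*(-13) = -29*(-10 + 15)/(7 + 7)*(-13) = -145/14*(-13) = 1885/14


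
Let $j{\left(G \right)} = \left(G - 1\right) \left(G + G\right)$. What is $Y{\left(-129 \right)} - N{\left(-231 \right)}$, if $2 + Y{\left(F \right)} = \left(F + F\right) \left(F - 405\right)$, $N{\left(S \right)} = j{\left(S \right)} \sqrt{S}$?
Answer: $137770 - 107184 i \sqrt{231} \approx 1.3777 \cdot 10^{5} - 1.6291 \cdot 10^{6} i$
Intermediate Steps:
$j{\left(G \right)} = 2 G \left(-1 + G\right)$ ($j{\left(G \right)} = \left(-1 + G\right) 2 G = 2 G \left(-1 + G\right)$)
$N{\left(S \right)} = 2 S^{\frac{3}{2}} \left(-1 + S\right)$ ($N{\left(S \right)} = 2 S \left(-1 + S\right) \sqrt{S} = 2 S^{\frac{3}{2}} \left(-1 + S\right)$)
$Y{\left(F \right)} = -2 + 2 F \left(-405 + F\right)$ ($Y{\left(F \right)} = -2 + \left(F + F\right) \left(F - 405\right) = -2 + 2 F \left(-405 + F\right)$)
$Y{\left(-129 \right)} - N{\left(-231 \right)} = \left(-2 - -104490 + 2 \left(-129\right)^{2}\right) - 2 \left(-231\right)^{\frac{3}{2}} \left(-1 - 231\right) = \left(-2 + 104490 + 2 \cdot 16641\right) - 2 \left(- 231 i \sqrt{231}\right) \left(-232\right) = \left(-2 + 104490 + 33282\right) - 107184 i \sqrt{231} = 137770 - 107184 i \sqrt{231}$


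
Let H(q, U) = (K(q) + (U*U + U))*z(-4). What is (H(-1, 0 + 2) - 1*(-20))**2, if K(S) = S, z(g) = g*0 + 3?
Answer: 1225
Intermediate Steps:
z(g) = 3 (z(g) = 0 + 3 = 3)
H(q, U) = 3*U + 3*q + 3*U**2 (H(q, U) = (q + (U*U + U))*3 = (q + (U**2 + U))*3 = (q + (U + U**2))*3 = (U + q + U**2)*3 = 3*U + 3*q + 3*U**2)
(H(-1, 0 + 2) - 1*(-20))**2 = ((3*(0 + 2) + 3*(-1) + 3*(0 + 2)**2) - 1*(-20))**2 = ((3*2 - 3 + 3*2**2) + 20)**2 = ((6 - 3 + 3*4) + 20)**2 = ((6 - 3 + 12) + 20)**2 = (15 + 20)**2 = 35**2 = 1225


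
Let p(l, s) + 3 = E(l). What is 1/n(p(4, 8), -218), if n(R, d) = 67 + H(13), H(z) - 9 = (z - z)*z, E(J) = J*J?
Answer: 1/76 ≈ 0.013158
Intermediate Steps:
E(J) = J²
p(l, s) = -3 + l²
H(z) = 9 (H(z) = 9 + (z - z)*z = 9 + 0*z = 9 + 0 = 9)
n(R, d) = 76 (n(R, d) = 67 + 9 = 76)
1/n(p(4, 8), -218) = 1/76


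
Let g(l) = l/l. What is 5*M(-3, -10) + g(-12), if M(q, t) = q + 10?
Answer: 36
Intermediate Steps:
M(q, t) = 10 + q
g(l) = 1
5*M(-3, -10) + g(-12) = 5*(10 - 3) + 1 = 5*7 + 1 = 35 + 1 = 36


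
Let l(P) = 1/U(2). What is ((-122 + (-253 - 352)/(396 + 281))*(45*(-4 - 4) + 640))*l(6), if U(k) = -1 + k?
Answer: -23295720/677 ≈ -34410.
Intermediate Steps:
l(P) = 1 (l(P) = 1/(-1 + 2) = 1/1 = 1)
((-122 + (-253 - 352)/(396 + 281))*(45*(-4 - 4) + 640))*l(6) = ((-122 + (-253 - 352)/(396 + 281))*(45*(-4 - 4) + 640))*1 = ((-122 - 605/677)*(45*(-8) + 640))*1 = ((-122 - 605*1/677)*(-360 + 640))*1 = ((-122 - 605/677)*280)*1 = -83199/677*280*1 = -23295720/677*1 = -23295720/677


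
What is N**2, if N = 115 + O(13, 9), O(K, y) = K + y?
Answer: 18769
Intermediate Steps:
N = 137 (N = 115 + (13 + 9) = 115 + 22 = 137)
N**2 = 137**2 = 18769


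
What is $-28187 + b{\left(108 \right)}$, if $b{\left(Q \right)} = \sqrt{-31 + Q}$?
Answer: $-28187 + \sqrt{77} \approx -28178.0$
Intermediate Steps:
$-28187 + b{\left(108 \right)} = -28187 + \sqrt{-31 + 108} = -28187 + \sqrt{77}$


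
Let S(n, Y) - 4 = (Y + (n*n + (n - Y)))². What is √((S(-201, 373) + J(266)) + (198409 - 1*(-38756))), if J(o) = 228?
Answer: 7*√32985253 ≈ 40203.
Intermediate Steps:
S(n, Y) = 4 + (n + n²)² (S(n, Y) = 4 + (Y + (n*n + (n - Y)))² = 4 + (Y + (n² + (n - Y)))² = 4 + (Y + (n + n² - Y))² = 4 + (n + n²)²)
√((S(-201, 373) + J(266)) + (198409 - 1*(-38756))) = √(((4 + (-201)²*(1 - 201)²) + 228) + (198409 - 1*(-38756))) = √(((4 + 40401*(-200)²) + 228) + (198409 + 38756)) = √(((4 + 40401*40000) + 228) + 237165) = √(((4 + 1616040000) + 228) + 237165) = √((1616040004 + 228) + 237165) = √(1616040232 + 237165) = √1616277397 = 7*√32985253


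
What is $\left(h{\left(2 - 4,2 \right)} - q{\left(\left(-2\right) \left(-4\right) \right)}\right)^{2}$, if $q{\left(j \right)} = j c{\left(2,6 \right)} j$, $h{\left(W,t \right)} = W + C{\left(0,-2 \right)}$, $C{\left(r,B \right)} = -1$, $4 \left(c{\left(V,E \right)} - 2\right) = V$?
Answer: $26569$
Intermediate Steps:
$c{\left(V,E \right)} = 2 + \frac{V}{4}$
$h{\left(W,t \right)} = -1 + W$ ($h{\left(W,t \right)} = W - 1 = -1 + W$)
$q{\left(j \right)} = \frac{5 j^{2}}{2}$ ($q{\left(j \right)} = j \left(2 + \frac{1}{4} \cdot 2\right) j = j \left(2 + \frac{1}{2}\right) j = j \frac{5}{2} j = \frac{5 j}{2} j = \frac{5 j^{2}}{2}$)
$\left(h{\left(2 - 4,2 \right)} - q{\left(\left(-2\right) \left(-4\right) \right)}\right)^{2} = \left(\left(-1 + \left(2 - 4\right)\right) - \frac{5 \left(\left(-2\right) \left(-4\right)\right)^{2}}{2}\right)^{2} = \left(\left(-1 + \left(2 - 4\right)\right) - \frac{5 \cdot 8^{2}}{2}\right)^{2} = \left(\left(-1 - 2\right) - \frac{5}{2} \cdot 64\right)^{2} = \left(-3 - 160\right)^{2} = \left(-163\right)^{2} = 26569$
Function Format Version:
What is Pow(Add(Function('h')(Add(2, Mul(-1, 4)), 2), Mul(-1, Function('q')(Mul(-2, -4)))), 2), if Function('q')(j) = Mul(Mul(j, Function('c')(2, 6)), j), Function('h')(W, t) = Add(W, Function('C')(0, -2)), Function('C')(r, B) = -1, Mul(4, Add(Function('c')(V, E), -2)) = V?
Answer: 26569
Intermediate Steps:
Function('c')(V, E) = Add(2, Mul(Rational(1, 4), V))
Function('h')(W, t) = Add(-1, W) (Function('h')(W, t) = Add(W, -1) = Add(-1, W))
Function('q')(j) = Mul(Rational(5, 2), Pow(j, 2)) (Function('q')(j) = Mul(Mul(j, Add(2, Mul(Rational(1, 4), 2))), j) = Mul(Mul(j, Add(2, Rational(1, 2))), j) = Mul(Mul(j, Rational(5, 2)), j) = Mul(Mul(Rational(5, 2), j), j) = Mul(Rational(5, 2), Pow(j, 2)))
Pow(Add(Function('h')(Add(2, Mul(-1, 4)), 2), Mul(-1, Function('q')(Mul(-2, -4)))), 2) = Pow(Add(Add(-1, Add(2, Mul(-1, 4))), Mul(-1, Mul(Rational(5, 2), Pow(Mul(-2, -4), 2)))), 2) = Pow(Add(Add(-1, Add(2, -4)), Mul(-1, Mul(Rational(5, 2), Pow(8, 2)))), 2) = Pow(Add(Add(-1, -2), Mul(-1, Mul(Rational(5, 2), 64))), 2) = Pow(Add(-3, Mul(-1, 160)), 2) = Pow(Add(-3, -160), 2) = Pow(-163, 2) = 26569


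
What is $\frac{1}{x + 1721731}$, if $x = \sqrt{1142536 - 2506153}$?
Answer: $\frac{1721731}{2964358999978} - \frac{3 i \sqrt{151513}}{2964358999978} \approx 5.8081 \cdot 10^{-7} - 3.9393 \cdot 10^{-10} i$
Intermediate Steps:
$x = 3 i \sqrt{151513}$ ($x = \sqrt{-1363617} = 3 i \sqrt{151513} \approx 1167.7 i$)
$\frac{1}{x + 1721731} = \frac{1}{3 i \sqrt{151513} + 1721731} = \frac{1}{1721731 + 3 i \sqrt{151513}}$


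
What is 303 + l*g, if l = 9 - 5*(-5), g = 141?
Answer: 5097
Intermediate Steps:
l = 34 (l = 9 + 25 = 34)
303 + l*g = 303 + 34*141 = 303 + 4794 = 5097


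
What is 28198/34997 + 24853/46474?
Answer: 2180254293/1626450578 ≈ 1.3405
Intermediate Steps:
28198/34997 + 24853/46474 = 2180254293/1626450578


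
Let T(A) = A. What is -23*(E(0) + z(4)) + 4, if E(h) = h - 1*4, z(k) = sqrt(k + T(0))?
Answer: 50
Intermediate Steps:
z(k) = sqrt(k) (z(k) = sqrt(k + 0) = sqrt(k))
E(h) = -4 + h (E(h) = h - 4 = -4 + h)
-23*(E(0) + z(4)) + 4 = -23*((-4 + 0) + sqrt(4)) + 4 = -23*(-4 + 2) + 4 = -23*(-2) + 4 = 46 + 4 = 50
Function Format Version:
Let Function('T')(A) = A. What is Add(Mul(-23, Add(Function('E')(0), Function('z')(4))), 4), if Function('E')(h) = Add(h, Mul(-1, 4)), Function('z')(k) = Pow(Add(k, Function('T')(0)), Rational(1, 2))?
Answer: 50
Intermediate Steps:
Function('z')(k) = Pow(k, Rational(1, 2)) (Function('z')(k) = Pow(Add(k, 0), Rational(1, 2)) = Pow(k, Rational(1, 2)))
Function('E')(h) = Add(-4, h) (Function('E')(h) = Add(h, -4) = Add(-4, h))
Add(Mul(-23, Add(Function('E')(0), Function('z')(4))), 4) = Add(Mul(-23, Add(Add(-4, 0), Pow(4, Rational(1, 2)))), 4) = Add(Mul(-23, Add(-4, 2)), 4) = Add(Mul(-23, -2), 4) = Add(46, 4) = 50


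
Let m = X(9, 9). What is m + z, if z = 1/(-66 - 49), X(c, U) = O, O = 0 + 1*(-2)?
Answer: -231/115 ≈ -2.0087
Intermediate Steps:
O = -2 (O = 0 - 2 = -2)
X(c, U) = -2
m = -2
z = -1/115 (z = 1/(-115) = -1/115 ≈ -0.0086956)
m + z = -2 - 1/115 = -231/115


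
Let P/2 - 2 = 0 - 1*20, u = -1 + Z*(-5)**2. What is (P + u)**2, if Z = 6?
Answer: 12769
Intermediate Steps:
u = 149 (u = -1 + 6*(-5)**2 = -1 + 6*25 = -1 + 150 = 149)
P = -36 (P = 4 + 2*(0 - 1*20) = 4 + 2*(0 - 20) = 4 + 2*(-20) = 4 - 40 = -36)
(P + u)**2 = (-36 + 149)**2 = 113**2 = 12769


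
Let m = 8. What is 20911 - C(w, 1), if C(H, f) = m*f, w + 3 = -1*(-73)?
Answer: 20903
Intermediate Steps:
w = 70 (w = -3 - 1*(-73) = -3 + 73 = 70)
C(H, f) = 8*f
20911 - C(w, 1) = 20911 - 8 = 20903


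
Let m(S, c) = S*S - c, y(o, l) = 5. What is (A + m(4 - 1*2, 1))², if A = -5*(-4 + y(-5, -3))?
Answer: 4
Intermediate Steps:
m(S, c) = S² - c
A = -5 (A = -5*(-4 + 5) = -5*1 = -5)
(A + m(4 - 1*2, 1))² = (-5 + ((4 - 1*2)² - 1*1))² = (-5 + ((4 - 2)² - 1))² = (-5 + (2² - 1))² = (-5 + (4 - 1))² = (-5 + 3)² = (-2)² = 4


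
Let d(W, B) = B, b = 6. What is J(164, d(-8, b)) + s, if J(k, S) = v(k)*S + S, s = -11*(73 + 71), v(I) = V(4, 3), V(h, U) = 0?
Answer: -1578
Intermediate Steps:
v(I) = 0
s = -1584 (s = -11*144 = -1584)
J(k, S) = S (J(k, S) = 0*S + S = 0 + S = S)
J(164, d(-8, b)) + s = 6 - 1584 = -1578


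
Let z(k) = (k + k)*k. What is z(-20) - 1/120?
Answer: 95999/120 ≈ 799.99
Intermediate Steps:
z(k) = 2*k² (z(k) = (2*k)*k = 2*k²)
z(-20) - 1/120 = 2*(-20)² - 1/120 = 2*400 - 1*1/120 = 800 - 1/120 = 95999/120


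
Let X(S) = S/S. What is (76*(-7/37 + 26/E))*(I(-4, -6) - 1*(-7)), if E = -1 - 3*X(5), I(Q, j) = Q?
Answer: -56430/37 ≈ -1525.1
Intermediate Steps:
X(S) = 1
E = -4 (E = -1 - 3*1 = -1 - 3 = -4)
(76*(-7/37 + 26/E))*(I(-4, -6) - 1*(-7)) = (76*(-7/37 + 26/(-4)))*(-4 - 1*(-7)) = (76*(-7*1/37 + 26*(-¼)))*(-4 + 7) = (76*(-7/37 - 13/2))*3 = (76*(-495/74))*3 = -18810/37*3 = -56430/37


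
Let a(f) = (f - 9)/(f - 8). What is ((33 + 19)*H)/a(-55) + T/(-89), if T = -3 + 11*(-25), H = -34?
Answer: -1236923/712 ≈ -1737.3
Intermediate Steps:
a(f) = (-9 + f)/(-8 + f)
T = -278 (T = -3 - 275 = -278)
((33 + 19)*H)/a(-55) + T/(-89) = ((33 + 19)*(-34))/(((-9 - 55)/(-8 - 55))) - 278/(-89) = (52*(-34))/((-64/(-63))) - 278*(-1/89) = -1768/((-1/63*(-64))) + 278/89 = -1768/64/63 + 278/89 = -1768*63/64 + 278/89 = -13923/8 + 278/89 = -1236923/712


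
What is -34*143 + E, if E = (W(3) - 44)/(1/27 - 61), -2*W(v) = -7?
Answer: -16003517/3292 ≈ -4861.3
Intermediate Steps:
W(v) = 7/2 (W(v) = -1/2*(-7) = 7/2)
E = 2187/3292 (E = (7/2 - 44)/(1/27 - 61) = -81/(2*(1/27 - 61)) = -81/(2*(-1646/27)) = -81/2*(-27/1646) = 2187/3292 ≈ 0.66434)
-34*143 + E = -34*143 + 2187/3292 = -4862 + 2187/3292 = -16003517/3292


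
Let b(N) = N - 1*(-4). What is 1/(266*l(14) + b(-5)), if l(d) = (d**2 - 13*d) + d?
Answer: 1/7447 ≈ 0.00013428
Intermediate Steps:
b(N) = 4 + N (b(N) = N + 4 = 4 + N)
l(d) = d**2 - 12*d
1/(266*l(14) + b(-5)) = 1/(266*(14*(-12 + 14)) + (4 - 5)) = 1/(266*(14*2) - 1) = 1/(266*28 - 1) = 1/(7448 - 1) = 1/7447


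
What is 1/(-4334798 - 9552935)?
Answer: -1/13887733 ≈ -7.2006e-8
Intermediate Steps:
1/(-4334798 - 9552935) = 1/(-13887733) = -1/13887733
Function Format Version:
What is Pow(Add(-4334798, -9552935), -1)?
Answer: Rational(-1, 13887733) ≈ -7.2006e-8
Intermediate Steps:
Pow(Add(-4334798, -9552935), -1) = Pow(-13887733, -1) = Rational(-1, 13887733)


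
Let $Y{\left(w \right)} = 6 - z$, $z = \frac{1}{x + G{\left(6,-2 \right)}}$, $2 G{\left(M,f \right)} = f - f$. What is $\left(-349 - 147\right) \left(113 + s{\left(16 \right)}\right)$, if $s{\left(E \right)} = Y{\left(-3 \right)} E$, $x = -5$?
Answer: $- \frac{526256}{5} \approx -1.0525 \cdot 10^{5}$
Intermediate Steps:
$G{\left(M,f \right)} = 0$ ($G{\left(M,f \right)} = \frac{f - f}{2} = \frac{1}{2} \cdot 0 = 0$)
$z = - \frac{1}{5}$ ($z = \frac{1}{-5 + 0} = \frac{1}{-5} = - \frac{1}{5} \approx -0.2$)
$Y{\left(w \right)} = \frac{31}{5}$ ($Y{\left(w \right)} = 6 - - \frac{1}{5} = 6 + \frac{1}{5} = \frac{31}{5}$)
$s{\left(E \right)} = \frac{31 E}{5}$
$\left(-349 - 147\right) \left(113 + s{\left(16 \right)}\right) = \left(-349 - 147\right) \left(113 + \frac{31}{5} \cdot 16\right) = - 496 \left(113 + \frac{496}{5}\right) = \left(-496\right) \frac{1061}{5} = - \frac{526256}{5}$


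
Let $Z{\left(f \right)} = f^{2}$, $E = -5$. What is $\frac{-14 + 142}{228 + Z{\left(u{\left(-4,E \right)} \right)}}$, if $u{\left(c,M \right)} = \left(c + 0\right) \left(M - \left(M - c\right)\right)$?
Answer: $\frac{32}{121} \approx 0.26446$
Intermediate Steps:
$u{\left(c,M \right)} = c^{2}$ ($u{\left(c,M \right)} = c c = c^{2}$)
$\frac{-14 + 142}{228 + Z{\left(u{\left(-4,E \right)} \right)}} = \frac{-14 + 142}{228 + \left(\left(-4\right)^{2}\right)^{2}} = \frac{128}{228 + 16^{2}} = \frac{128}{228 + 256} = \frac{128}{484} = 128 \cdot \frac{1}{484} = \frac{32}{121}$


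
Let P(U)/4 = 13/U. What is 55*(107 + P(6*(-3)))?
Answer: 51535/9 ≈ 5726.1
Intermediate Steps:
P(U) = 52/U (P(U) = 4*(13/U) = 52/U)
55*(107 + P(6*(-3))) = 55*(107 + 52/((6*(-3)))) = 55*(107 + 52/(-18)) = 55*(107 + 52*(-1/18)) = 55*(107 - 26/9) = 55*(937/9) = 51535/9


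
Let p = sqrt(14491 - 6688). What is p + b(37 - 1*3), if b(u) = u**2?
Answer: 1156 + 51*sqrt(3) ≈ 1244.3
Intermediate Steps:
p = 51*sqrt(3) (p = sqrt(7803) = 51*sqrt(3) ≈ 88.335)
p + b(37 - 1*3) = 51*sqrt(3) + (37 - 1*3)**2 = 51*sqrt(3) + (37 - 3)**2 = 51*sqrt(3) + 34**2 = 51*sqrt(3) + 1156 = 1156 + 51*sqrt(3)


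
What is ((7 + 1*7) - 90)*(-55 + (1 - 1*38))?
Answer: 6992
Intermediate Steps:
((7 + 1*7) - 90)*(-55 + (1 - 1*38)) = ((7 + 7) - 90)*(-55 + (1 - 38)) = (14 - 90)*(-55 - 37) = -76*(-92) = 6992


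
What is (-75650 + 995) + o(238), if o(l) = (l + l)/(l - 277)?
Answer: -2912021/39 ≈ -74667.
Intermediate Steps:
o(l) = 2*l/(-277 + l) (o(l) = (2*l)/(-277 + l) = 2*l/(-277 + l))
(-75650 + 995) + o(238) = (-75650 + 995) + 2*238/(-277 + 238) = -74655 + 2*238/(-39) = -74655 + 2*238*(-1/39) = -74655 - 476/39 = -2912021/39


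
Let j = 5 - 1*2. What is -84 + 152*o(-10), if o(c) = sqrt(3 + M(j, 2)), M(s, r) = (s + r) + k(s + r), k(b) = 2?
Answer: -84 + 152*sqrt(10) ≈ 396.67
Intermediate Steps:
j = 3 (j = 5 - 2 = 3)
M(s, r) = 2 + r + s (M(s, r) = (s + r) + 2 = (r + s) + 2 = 2 + r + s)
o(c) = sqrt(10) (o(c) = sqrt(3 + (2 + 2 + 3)) = sqrt(3 + 7) = sqrt(10))
-84 + 152*o(-10) = -84 + 152*sqrt(10)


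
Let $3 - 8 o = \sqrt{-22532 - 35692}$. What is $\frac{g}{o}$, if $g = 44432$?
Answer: $\frac{355456}{19411} + \frac{1421824 i \sqrt{3639}}{58233} \approx 18.312 + 1472.9 i$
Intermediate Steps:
$o = \frac{3}{8} - \frac{i \sqrt{3639}}{2}$ ($o = \frac{3}{8} - \frac{\sqrt{-22532 - 35692}}{8} = \frac{3}{8} - \frac{\sqrt{-58224}}{8} = \frac{3}{8} - \frac{4 i \sqrt{3639}}{8} = \frac{3}{8} - \frac{i \sqrt{3639}}{2} \approx 0.375 - 30.162 i$)
$\frac{g}{o} = \frac{44432}{\frac{3}{8} - \frac{i \sqrt{3639}}{2}}$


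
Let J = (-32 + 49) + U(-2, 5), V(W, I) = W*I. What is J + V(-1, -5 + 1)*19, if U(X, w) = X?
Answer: 91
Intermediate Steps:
V(W, I) = I*W
J = 15 (J = (-32 + 49) - 2 = 17 - 2 = 15)
J + V(-1, -5 + 1)*19 = 15 + ((-5 + 1)*(-1))*19 = 15 - 4*(-1)*19 = 15 + 4*19 = 15 + 76 = 91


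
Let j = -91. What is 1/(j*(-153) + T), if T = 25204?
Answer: 1/39127 ≈ 2.5558e-5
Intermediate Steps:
1/(j*(-153) + T) = 1/(-91*(-153) + 25204) = 1/(13923 + 25204) = 1/39127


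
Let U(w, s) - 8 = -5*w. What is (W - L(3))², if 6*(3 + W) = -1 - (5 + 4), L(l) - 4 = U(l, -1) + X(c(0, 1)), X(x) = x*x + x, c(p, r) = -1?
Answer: 25/9 ≈ 2.7778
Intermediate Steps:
U(w, s) = 8 - 5*w
X(x) = x + x² (X(x) = x² + x = x + x²)
L(l) = 12 - 5*l (L(l) = 4 + ((8 - 5*l) - (1 - 1)) = 4 + ((8 - 5*l) - 1*0) = 4 + ((8 - 5*l) + 0) = 4 + (8 - 5*l) = 12 - 5*l)
W = -14/3 (W = -3 + (-1 - (5 + 4))/6 = -3 + (-1 - 1*9)/6 = -3 + (-1 - 9)/6 = -3 + (⅙)*(-10) = -3 - 5/3 = -14/3 ≈ -4.6667)
(W - L(3))² = (-14/3 - (12 - 5*3))² = (-14/3 - (12 - 15))² = (-14/3 - 1*(-3))² = (-14/3 + 3)² = (-5/3)² = 25/9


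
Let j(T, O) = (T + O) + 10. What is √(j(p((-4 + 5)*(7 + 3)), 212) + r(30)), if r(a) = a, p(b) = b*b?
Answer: 4*√22 ≈ 18.762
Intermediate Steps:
p(b) = b²
j(T, O) = 10 + O + T (j(T, O) = (O + T) + 10 = 10 + O + T)
√(j(p((-4 + 5)*(7 + 3)), 212) + r(30)) = √((10 + 212 + ((-4 + 5)*(7 + 3))²) + 30) = √((10 + 212 + (1*10)²) + 30) = √((10 + 212 + 10²) + 30) = √((10 + 212 + 100) + 30) = √(322 + 30) = √352 = 4*√22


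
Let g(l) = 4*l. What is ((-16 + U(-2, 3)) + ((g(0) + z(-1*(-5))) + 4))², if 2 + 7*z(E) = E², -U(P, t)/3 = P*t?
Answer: 4225/49 ≈ 86.224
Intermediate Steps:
U(P, t) = -3*P*t
z(E) = -2/7 + E²/7
((-16 + U(-2, 3)) + ((g(0) + z(-1*(-5))) + 4))² = ((-16 - 3*(-2)*3) + ((4*0 + (-2/7 + (-1*(-5))²/7)) + 4))² = ((-16 + 18) + ((0 + (-2/7 + (⅐)*5²)) + 4))² = (2 + ((0 + (-2/7 + (⅐)*25)) + 4))² = (2 + ((0 + (-2/7 + 25/7)) + 4))² = (2 + ((0 + 23/7) + 4))² = (2 + (23/7 + 4))² = (2 + 51/7)² = (65/7)² = 4225/49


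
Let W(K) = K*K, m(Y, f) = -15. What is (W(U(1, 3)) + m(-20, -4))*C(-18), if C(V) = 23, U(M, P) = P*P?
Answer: 1518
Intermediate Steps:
U(M, P) = P²
W(K) = K²
(W(U(1, 3)) + m(-20, -4))*C(-18) = ((3²)² - 15)*23 = (9² - 15)*23 = (81 - 15)*23 = 66*23 = 1518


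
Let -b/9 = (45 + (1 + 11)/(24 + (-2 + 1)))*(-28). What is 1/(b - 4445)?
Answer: 23/161609 ≈ 0.00014232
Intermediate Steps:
b = 263844/23 (b = -9*(45 + (1 + 11)/(24 + (-2 + 1)))*(-28) = -9*(45 + 12/(24 - 1))*(-28) = -9*(45 + 12/23)*(-28) = -9423*(-28)/23 = -9*(-29316/23) = 263844/23 ≈ 11471.)
1/(b - 4445) = 1/(263844/23 - 4445) = 1/(161609/23) = 23/161609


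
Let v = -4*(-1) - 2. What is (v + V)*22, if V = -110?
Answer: -2376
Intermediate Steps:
v = 2 (v = 4 - 2 = 2)
(v + V)*22 = (2 - 110)*22 = -108*22 = -2376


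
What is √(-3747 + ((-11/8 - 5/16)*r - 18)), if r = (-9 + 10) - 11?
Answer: I*√59970/4 ≈ 61.222*I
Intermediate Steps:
r = -10 (r = 1 - 11 = -10)
√(-3747 + ((-11/8 - 5/16)*r - 18)) = √(-3747 + ((-11/8 - 5/16)*(-10) - 18)) = √(-3747 + (-27/16*(-10) - 18)) = √(-3747 + (135/8 - 18)) = √(-3747 - 9/8) = √(-29985/8) = I*√59970/4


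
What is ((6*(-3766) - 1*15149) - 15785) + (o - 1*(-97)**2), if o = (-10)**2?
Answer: -62839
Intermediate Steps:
o = 100
((6*(-3766) - 1*15149) - 15785) + (o - 1*(-97)**2) = ((6*(-3766) - 1*15149) - 15785) + (100 - 1*(-97)**2) = ((-22596 - 15149) - 15785) + (100 - 1*9409) = (-37745 - 15785) + (100 - 9409) = -53530 - 9309 = -62839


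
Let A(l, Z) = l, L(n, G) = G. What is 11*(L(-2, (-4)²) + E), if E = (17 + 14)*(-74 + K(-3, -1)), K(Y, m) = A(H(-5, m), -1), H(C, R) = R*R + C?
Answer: -26422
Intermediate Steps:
H(C, R) = C + R² (H(C, R) = R² + C = C + R²)
K(Y, m) = -5 + m²
E = -2418 (E = (17 + 14)*(-74 + (-5 + (-1)²)) = 31*(-74 + (-5 + 1)) = 31*(-74 - 4) = 31*(-78) = -2418)
11*(L(-2, (-4)²) + E) = 11*((-4)² - 2418) = 11*(16 - 2418) = 11*(-2402) = -26422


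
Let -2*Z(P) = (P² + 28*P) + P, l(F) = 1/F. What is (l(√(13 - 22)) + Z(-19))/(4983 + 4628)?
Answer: 95/9611 - I/28833 ≈ 0.0098845 - 3.4682e-5*I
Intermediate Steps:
Z(P) = -29*P/2 - P²/2 (Z(P) = -((P² + 28*P) + P)/2 = -(P² + 29*P)/2 = -29*P/2 - P²/2)
(l(√(13 - 22)) + Z(-19))/(4983 + 4628) = (1/(√(13 - 22)) - ½*(-19)*(29 - 19))/(4983 + 4628) = (1/(√(-9)) - ½*(-19)*10)/9611 = (1/(3*I) + 95)*(1/9611) = (-I/3 + 95)*(1/9611) = (95 - I/3)*(1/9611) = 95/9611 - I/28833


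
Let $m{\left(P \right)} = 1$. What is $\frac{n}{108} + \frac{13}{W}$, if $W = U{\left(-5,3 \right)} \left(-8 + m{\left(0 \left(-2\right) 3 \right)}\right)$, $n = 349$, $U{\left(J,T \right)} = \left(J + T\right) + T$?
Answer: $\frac{1039}{756} \approx 1.3743$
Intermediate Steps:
$U{\left(J,T \right)} = J + 2 T$
$W = -7$ ($W = \left(-5 + 2 \cdot 3\right) \left(-8 + 1\right) = \left(-5 + 6\right) \left(-7\right) = 1 \left(-7\right) = -7$)
$\frac{n}{108} + \frac{13}{W} = \frac{349}{108} + \frac{13}{-7} = 349 \cdot \frac{1}{108} + 13 \left(- \frac{1}{7}\right) = \frac{349}{108} - \frac{13}{7} = \frac{1039}{756}$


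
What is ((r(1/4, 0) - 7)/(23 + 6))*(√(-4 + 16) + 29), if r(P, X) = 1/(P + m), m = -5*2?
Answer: -277/39 - 554*√3/1131 ≈ -7.9510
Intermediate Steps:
m = -10
r(P, X) = 1/(-10 + P) (r(P, X) = 1/(P - 10) = 1/(-10 + P))
((r(1/4, 0) - 7)/(23 + 6))*(√(-4 + 16) + 29) = ((1/(-10 + 1/4) - 7)/(23 + 6))*(√(-4 + 16) + 29) = ((1/(-10 + ¼) - 7)/29)*(√12 + 29) = ((1/(-39/4) - 7)*(1/29))*(2*√3 + 29) = ((-4/39 - 7)*(1/29))*(29 + 2*√3) = (-277/39*1/29)*(29 + 2*√3) = -277*(29 + 2*√3)/1131 = -277/39 - 554*√3/1131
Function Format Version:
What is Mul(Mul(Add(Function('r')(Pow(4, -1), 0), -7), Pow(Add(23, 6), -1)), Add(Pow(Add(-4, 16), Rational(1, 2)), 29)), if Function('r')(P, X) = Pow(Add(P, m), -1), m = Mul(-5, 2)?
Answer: Add(Rational(-277, 39), Mul(Rational(-554, 1131), Pow(3, Rational(1, 2)))) ≈ -7.9510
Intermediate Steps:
m = -10
Function('r')(P, X) = Pow(Add(-10, P), -1) (Function('r')(P, X) = Pow(Add(P, -10), -1) = Pow(Add(-10, P), -1))
Mul(Mul(Add(Function('r')(Pow(4, -1), 0), -7), Pow(Add(23, 6), -1)), Add(Pow(Add(-4, 16), Rational(1, 2)), 29)) = Mul(Mul(Add(Pow(Add(-10, Pow(4, -1)), -1), -7), Pow(Add(23, 6), -1)), Add(Pow(Add(-4, 16), Rational(1, 2)), 29)) = Mul(Mul(Add(Pow(Add(-10, Rational(1, 4)), -1), -7), Pow(29, -1)), Add(Pow(12, Rational(1, 2)), 29)) = Mul(Mul(Add(Pow(Rational(-39, 4), -1), -7), Rational(1, 29)), Add(Mul(2, Pow(3, Rational(1, 2))), 29)) = Mul(Mul(Add(Rational(-4, 39), -7), Rational(1, 29)), Add(29, Mul(2, Pow(3, Rational(1, 2))))) = Mul(Mul(Rational(-277, 39), Rational(1, 29)), Add(29, Mul(2, Pow(3, Rational(1, 2))))) = Mul(Rational(-277, 1131), Add(29, Mul(2, Pow(3, Rational(1, 2))))) = Add(Rational(-277, 39), Mul(Rational(-554, 1131), Pow(3, Rational(1, 2))))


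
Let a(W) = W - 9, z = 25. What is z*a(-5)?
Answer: -350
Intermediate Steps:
a(W) = -9 + W
z*a(-5) = 25*(-9 - 5) = 25*(-14) = -350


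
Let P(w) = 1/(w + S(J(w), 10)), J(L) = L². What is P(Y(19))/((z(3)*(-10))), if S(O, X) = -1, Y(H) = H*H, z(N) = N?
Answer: -1/10800 ≈ -9.2593e-5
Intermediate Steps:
Y(H) = H²
P(w) = 1/(-1 + w) (P(w) = 1/(w - 1) = 1/(-1 + w))
P(Y(19))/((z(3)*(-10))) = 1/((-1 + 19²)*((3*(-10)))) = 1/((-1 + 361)*(-30)) = -1/30/360 = (1/360)*(-1/30) = -1/10800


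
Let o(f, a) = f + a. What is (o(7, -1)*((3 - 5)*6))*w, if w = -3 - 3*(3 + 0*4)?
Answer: 864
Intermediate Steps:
w = -12 (w = -3 - 3*(3 + 0) = -3 - 3*3 = -3 - 9 = -12)
o(f, a) = a + f
(o(7, -1)*((3 - 5)*6))*w = ((-1 + 7)*((3 - 5)*6))*(-12) = (6*(-2*6))*(-12) = (6*(-12))*(-12) = -72*(-12) = 864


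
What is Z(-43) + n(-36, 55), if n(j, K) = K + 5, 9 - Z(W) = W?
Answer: 112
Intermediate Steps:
Z(W) = 9 - W
n(j, K) = 5 + K
Z(-43) + n(-36, 55) = (9 - 1*(-43)) + (5 + 55) = (9 + 43) + 60 = 52 + 60 = 112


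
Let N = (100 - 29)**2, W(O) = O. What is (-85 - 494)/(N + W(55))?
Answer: -579/5096 ≈ -0.11362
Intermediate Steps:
N = 5041 (N = 71**2 = 5041)
(-85 - 494)/(N + W(55)) = (-85 - 494)/(5041 + 55) = -579/5096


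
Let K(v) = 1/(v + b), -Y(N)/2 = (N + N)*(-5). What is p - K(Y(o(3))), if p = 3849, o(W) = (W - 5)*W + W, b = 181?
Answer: 465728/121 ≈ 3849.0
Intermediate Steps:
o(W) = W + W*(-5 + W) (o(W) = (-5 + W)*W + W = W*(-5 + W) + W = W + W*(-5 + W))
Y(N) = 20*N (Y(N) = -2*(N + N)*(-5) = -2*2*N*(-5) = -(-20)*N = 20*N)
K(v) = 1/(181 + v) (K(v) = 1/(v + 181) = 1/(181 + v))
p - K(Y(o(3))) = 3849 - 1/(181 + 20*(3*(-4 + 3))) = 3849 - 1/(181 + 20*(3*(-1))) = 3849 - 1/(181 + 20*(-3)) = 3849 - 1/(181 - 60) = 3849 - 1/121 = 465728/121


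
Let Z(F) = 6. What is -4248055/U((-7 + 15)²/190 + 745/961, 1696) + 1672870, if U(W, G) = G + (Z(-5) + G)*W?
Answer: 547703394635155/327635274 ≈ 1.6717e+6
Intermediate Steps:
U(W, G) = G + W*(6 + G) (U(W, G) = G + (6 + G)*W = G + W*(6 + G))
-4248055/U((-7 + 15)²/190 + 745/961, 1696) + 1672870 = -4248055/(1696 + 6*((-7 + 15)²/190 + 745/961) + 1696*((-7 + 15)²/190 + 745/961)) + 1672870 = -4248055/(1696 + 6*(8²*(1/190) + 745*(1/961)) + 1696*(8²*(1/190) + 745*(1/961))) + 1672870 = -4248055/(1696 + 6*(64*(1/190) + 745/961) + 1696*(64*(1/190) + 745/961)) + 1672870 = -4248055/(1696 + 6*(32/95 + 745/961) + 1696*(32/95 + 745/961)) + 1672870 = -4248055/(1696 + 6*(101527/91295) + 1696*(101527/91295)) + 1672870 = -4248055/(1696 + 609162/91295 + 172189792/91295) + 1672870 = -4248055/327635274/91295 + 1672870 = -4248055*91295/327635274 + 1672870 = -387826181225/327635274 + 1672870 = 547703394635155/327635274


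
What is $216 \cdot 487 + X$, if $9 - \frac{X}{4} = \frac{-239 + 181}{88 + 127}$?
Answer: $\frac{22624252}{215} \approx 1.0523 \cdot 10^{5}$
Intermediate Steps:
$X = \frac{7972}{215}$ ($X = 36 - 4 \frac{-239 + 181}{88 + 127} = 36 - 4 \left(- \frac{58}{215}\right) = 36 - 4 \left(\left(-58\right) \frac{1}{215}\right) = 36 - - \frac{232}{215} = 36 + \frac{232}{215} = \frac{7972}{215} \approx 37.079$)
$216 \cdot 487 + X = 216 \cdot 487 + \frac{7972}{215} = 105192 + \frac{7972}{215} = \frac{22624252}{215}$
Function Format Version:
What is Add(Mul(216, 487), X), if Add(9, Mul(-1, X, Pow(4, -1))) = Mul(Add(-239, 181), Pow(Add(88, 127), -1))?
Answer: Rational(22624252, 215) ≈ 1.0523e+5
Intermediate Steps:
X = Rational(7972, 215) (X = Add(36, Mul(-4, Mul(Add(-239, 181), Pow(Add(88, 127), -1)))) = Add(36, Mul(-4, Mul(-58, Pow(215, -1)))) = Add(36, Mul(-4, Mul(-58, Rational(1, 215)))) = Add(36, Mul(-4, Rational(-58, 215))) = Add(36, Rational(232, 215)) = Rational(7972, 215) ≈ 37.079)
Add(Mul(216, 487), X) = Add(Mul(216, 487), Rational(7972, 215)) = Add(105192, Rational(7972, 215)) = Rational(22624252, 215)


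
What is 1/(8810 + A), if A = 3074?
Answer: 1/11884 ≈ 8.4147e-5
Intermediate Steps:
1/(8810 + A) = 1/(8810 + 3074) = 1/11884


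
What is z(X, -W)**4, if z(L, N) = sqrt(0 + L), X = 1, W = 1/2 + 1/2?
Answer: 1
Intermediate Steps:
W = 1 (W = 1*(1/2) + 1*(1/2) = 1/2 + 1/2 = 1)
z(L, N) = sqrt(L)
z(X, -W)**4 = (sqrt(1))**4 = 1**4 = 1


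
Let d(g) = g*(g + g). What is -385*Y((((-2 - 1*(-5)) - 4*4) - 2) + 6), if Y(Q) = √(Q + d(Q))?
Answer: -1155*√17 ≈ -4762.2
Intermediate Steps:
d(g) = 2*g² (d(g) = g*(2*g) = 2*g²)
Y(Q) = √(Q + 2*Q²)
-385*Y((((-2 - 1*(-5)) - 4*4) - 2) + 6) = -385*3*√(-1 - 2*((((-2 - 1*(-5)) - 4*4) - 2) + 6)) = -385*3*√(-1 - 2*((((-2 + 5) - 16) - 2) + 6)) = -385*3*√(-1 - 2*(((3 - 16) - 2) + 6)) = -385*3*√(-1 - 2*((-13 - 2) + 6)) = -385*3*√(-1 - 2*(-15 + 6)) = -385*3*√17 = -1155*√17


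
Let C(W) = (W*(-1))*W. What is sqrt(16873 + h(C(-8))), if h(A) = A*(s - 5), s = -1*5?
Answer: sqrt(17513) ≈ 132.34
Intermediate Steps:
s = -5
C(W) = -W**2 (C(W) = (-W)*W = -W**2)
h(A) = -10*A (h(A) = A*(-5 - 5) = A*(-10) = -10*A)
sqrt(16873 + h(C(-8))) = sqrt(16873 - (-10)*(-8)**2) = sqrt(16873 - (-10)*64) = sqrt(16873 - 10*(-64)) = sqrt(16873 + 640) = sqrt(17513)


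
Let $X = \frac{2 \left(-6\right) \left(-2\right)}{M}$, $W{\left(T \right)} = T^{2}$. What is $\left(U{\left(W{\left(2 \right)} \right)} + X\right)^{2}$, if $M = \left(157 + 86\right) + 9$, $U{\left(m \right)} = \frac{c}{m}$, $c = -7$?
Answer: $\frac{19321}{7056} \approx 2.7382$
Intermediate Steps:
$U{\left(m \right)} = - \frac{7}{m}$
$M = 252$ ($M = 243 + 9 = 252$)
$X = \frac{2}{21}$ ($X = \frac{2 \left(-6\right) \left(-2\right)}{252} = \left(-12\right) \left(-2\right) \frac{1}{252} = 24 \cdot \frac{1}{252} = \frac{2}{21} \approx 0.095238$)
$\left(U{\left(W{\left(2 \right)} \right)} + X\right)^{2} = \left(- \frac{7}{2^{2}} + \frac{2}{21}\right)^{2} = \left(- \frac{7}{4} + \frac{2}{21}\right)^{2} = \left(- \frac{139}{84}\right)^{2} = \frac{19321}{7056}$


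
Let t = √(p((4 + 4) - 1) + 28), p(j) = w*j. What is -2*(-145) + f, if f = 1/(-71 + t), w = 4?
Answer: 1445579/4985 - 2*√14/4985 ≈ 289.98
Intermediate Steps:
p(j) = 4*j
t = 2*√14 (t = √(4*((4 + 4) - 1) + 28) = √(4*(8 - 1) + 28) = √(4*7 + 28) = √(28 + 28) = √56 = 2*√14 ≈ 7.4833)
f = 1/(-71 + 2*√14) ≈ -0.015744
-2*(-145) + f = -2*(-145) + (-71/4985 - 2*√14/4985) = 290 + (-71/4985 - 2*√14/4985) = 1445579/4985 - 2*√14/4985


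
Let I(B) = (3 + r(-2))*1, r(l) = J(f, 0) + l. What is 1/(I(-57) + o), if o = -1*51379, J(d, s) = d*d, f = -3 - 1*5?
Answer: -1/51314 ≈ -1.9488e-5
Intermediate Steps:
f = -8 (f = -3 - 5 = -8)
J(d, s) = d²
o = -51379
r(l) = 64 + l (r(l) = (-8)² + l = 64 + l)
I(B) = 65 (I(B) = (3 + (64 - 2))*1 = (3 + 62)*1 = 65*1 = 65)
1/(I(-57) + o) = 1/(65 - 51379) = 1/(-51314) = -1/51314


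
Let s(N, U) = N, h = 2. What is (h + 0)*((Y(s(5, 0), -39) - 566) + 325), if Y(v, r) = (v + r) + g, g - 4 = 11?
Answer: -520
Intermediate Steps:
g = 15 (g = 4 + 11 = 15)
Y(v, r) = 15 + r + v (Y(v, r) = (v + r) + 15 = (r + v) + 15 = 15 + r + v)
(h + 0)*((Y(s(5, 0), -39) - 566) + 325) = (2 + 0)*(((15 - 39 + 5) - 566) + 325) = 2*((-19 - 566) + 325) = 2*(-585 + 325) = 2*(-260) = -520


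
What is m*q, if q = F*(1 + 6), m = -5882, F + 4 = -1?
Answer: 205870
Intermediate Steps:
F = -5 (F = -4 - 1 = -5)
q = -35 (q = -5*(1 + 6) = -5*7 = -35)
m*q = -5882*(-35) = 205870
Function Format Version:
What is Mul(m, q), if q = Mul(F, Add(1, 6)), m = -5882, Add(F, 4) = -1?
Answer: 205870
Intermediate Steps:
F = -5 (F = Add(-4, -1) = -5)
q = -35 (q = Mul(-5, Add(1, 6)) = Mul(-5, 7) = -35)
Mul(m, q) = Mul(-5882, -35) = 205870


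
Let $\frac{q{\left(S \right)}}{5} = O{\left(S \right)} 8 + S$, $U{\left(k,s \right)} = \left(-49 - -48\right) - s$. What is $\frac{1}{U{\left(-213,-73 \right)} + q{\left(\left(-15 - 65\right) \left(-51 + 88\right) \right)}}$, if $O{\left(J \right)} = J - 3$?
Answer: $- \frac{1}{133248} \approx -7.5048 \cdot 10^{-6}$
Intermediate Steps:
$U{\left(k,s \right)} = -1 - s$ ($U{\left(k,s \right)} = \left(-49 + 48\right) - s = -1 - s$)
$O{\left(J \right)} = -3 + J$ ($O{\left(J \right)} = J - 3 = -3 + J$)
$q{\left(S \right)} = -120 + 45 S$ ($q{\left(S \right)} = 5 \left(\left(-3 + S\right) 8 + S\right) = 5 \left(\left(-24 + 8 S\right) + S\right) = 5 \left(-24 + 9 S\right) = -120 + 45 S$)
$\frac{1}{U{\left(-213,-73 \right)} + q{\left(\left(-15 - 65\right) \left(-51 + 88\right) \right)}} = \frac{1}{\left(-1 - -73\right) + \left(-120 + 45 \left(-15 - 65\right) \left(-51 + 88\right)\right)} = \frac{1}{\left(-1 + 73\right) + \left(-120 + 45 \left(\left(-80\right) 37\right)\right)} = \frac{1}{72 + \left(-120 + 45 \left(-2960\right)\right)} = \frac{1}{72 - 133320} = \frac{1}{-133248} = - \frac{1}{133248}$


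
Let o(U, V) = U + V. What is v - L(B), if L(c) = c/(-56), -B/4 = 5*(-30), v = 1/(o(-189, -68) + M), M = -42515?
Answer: 3207893/299404 ≈ 10.714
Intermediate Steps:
v = -1/42772 (v = 1/((-189 - 68) - 42515) = 1/(-257 - 42515) = 1/(-42772) = -1/42772 ≈ -2.3380e-5)
B = 600 (B = -20*(-30) = -4*(-150) = 600)
L(c) = -c/56 (L(c) = c*(-1/56) = -c/56)
v - L(B) = -1/42772 - (-1)*600/56 = -1/42772 - 1*(-75/7) = -1/42772 + 75/7 = 3207893/299404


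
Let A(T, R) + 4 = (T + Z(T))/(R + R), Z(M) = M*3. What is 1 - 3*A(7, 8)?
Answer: 31/4 ≈ 7.7500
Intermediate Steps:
Z(M) = 3*M
A(T, R) = -4 + 2*T/R (A(T, R) = -4 + (T + 3*T)/(R + R) = -4 + (4*T)/((2*R)) = -4 + (4*T)*(1/(2*R)) = -4 + 2*T/R)
1 - 3*A(7, 8) = 1 - 3*(-4 + 2*7/8) = 1 - 3*(-4 + 2*7*(⅛)) = 1 - 3*(-4 + 7/4) = 1 - 3*(-9/4) = 1 + 27/4 = 31/4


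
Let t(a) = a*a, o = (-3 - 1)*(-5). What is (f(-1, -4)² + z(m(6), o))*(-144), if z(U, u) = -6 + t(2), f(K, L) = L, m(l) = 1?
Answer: -2016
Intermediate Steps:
o = 20 (o = -4*(-5) = 20)
t(a) = a²
z(U, u) = -2 (z(U, u) = -6 + 2² = -6 + 4 = -2)
(f(-1, -4)² + z(m(6), o))*(-144) = ((-4)² - 2)*(-144) = (16 - 2)*(-144) = 14*(-144) = -2016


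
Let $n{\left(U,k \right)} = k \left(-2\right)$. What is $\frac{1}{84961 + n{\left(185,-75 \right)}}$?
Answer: $\frac{1}{85111} \approx 1.1749 \cdot 10^{-5}$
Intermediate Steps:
$n{\left(U,k \right)} = - 2 k$
$\frac{1}{84961 + n{\left(185,-75 \right)}} = \frac{1}{84961 - -150} = \frac{1}{84961 + 150} = \frac{1}{85111}$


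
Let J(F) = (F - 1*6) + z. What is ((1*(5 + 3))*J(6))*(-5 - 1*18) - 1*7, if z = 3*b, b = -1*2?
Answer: 1097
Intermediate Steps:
b = -2
z = -6 (z = 3*(-2) = -6)
J(F) = -12 + F (J(F) = (F - 1*6) - 6 = (F - 6) - 6 = (-6 + F) - 6 = -12 + F)
((1*(5 + 3))*J(6))*(-5 - 1*18) - 1*7 = ((1*(5 + 3))*(-12 + 6))*(-5 - 1*18) - 1*7 = ((1*8)*(-6))*(-5 - 18) - 7 = (8*(-6))*(-23) - 7 = -48*(-23) - 7 = 1104 - 7 = 1097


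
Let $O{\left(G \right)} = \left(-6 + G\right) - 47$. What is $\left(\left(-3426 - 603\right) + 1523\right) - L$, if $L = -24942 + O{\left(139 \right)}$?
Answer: $22350$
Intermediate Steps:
$O{\left(G \right)} = -53 + G$
$L = -24856$ ($L = -24942 + \left(-53 + 139\right) = -24942 + 86 = -24856$)
$\left(\left(-3426 - 603\right) + 1523\right) - L = \left(\left(-3426 - 603\right) + 1523\right) - -24856 = \left(-4029 + 1523\right) + 24856 = -2506 + 24856 = 22350$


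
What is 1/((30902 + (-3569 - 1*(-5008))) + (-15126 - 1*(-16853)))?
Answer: 1/34068 ≈ 2.9353e-5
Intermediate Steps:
1/((30902 + (-3569 - 1*(-5008))) + (-15126 - 1*(-16853))) = 1/((30902 + (-3569 + 5008)) + (-15126 + 16853)) = 1/((30902 + 1439) + 1727) = 1/(32341 + 1727) = 1/34068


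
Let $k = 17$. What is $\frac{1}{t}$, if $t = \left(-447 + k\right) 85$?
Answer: $- \frac{1}{36550} \approx -2.736 \cdot 10^{-5}$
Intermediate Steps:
$t = -36550$ ($t = \left(-447 + 17\right) 85 = \left(-430\right) 85 = -36550$)
$\frac{1}{t} = \frac{1}{-36550} = - \frac{1}{36550}$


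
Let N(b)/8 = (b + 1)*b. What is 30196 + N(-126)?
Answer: 156196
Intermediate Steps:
N(b) = 8*b*(1 + b) (N(b) = 8*((b + 1)*b) = 8*((1 + b)*b) = 8*(b*(1 + b)) = 8*b*(1 + b))
30196 + N(-126) = 30196 + 8*(-126)*(1 - 126) = 30196 + 8*(-126)*(-125) = 30196 + 126000 = 156196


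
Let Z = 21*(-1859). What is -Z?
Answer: 39039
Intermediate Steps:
Z = -39039
-Z = -1*(-39039) = 39039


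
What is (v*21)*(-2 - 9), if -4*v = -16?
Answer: -924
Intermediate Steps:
v = 4 (v = -1/4*(-16) = 4)
(v*21)*(-2 - 9) = (4*21)*(-2 - 9) = 84*(-11) = -924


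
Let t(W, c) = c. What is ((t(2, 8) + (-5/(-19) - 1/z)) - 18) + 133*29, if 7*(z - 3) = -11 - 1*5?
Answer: 365357/95 ≈ 3845.9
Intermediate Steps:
z = 5/7 (z = 3 + (-11 - 1*5)/7 = 3 + (-11 - 5)/7 = 3 + (1/7)*(-16) = 3 - 16/7 = 5/7 ≈ 0.71429)
((t(2, 8) + (-5/(-19) - 1/z)) - 18) + 133*29 = ((8 + (-5/(-19) - 1/5/7)) - 18) + 133*29 = ((8 + (-5*(-1/19) - 1*7/5)) - 18) + 3857 = ((8 + (5/19 - 7/5)) - 18) + 3857 = ((8 - 108/95) - 18) + 3857 = (652/95 - 18) + 3857 = -1058/95 + 3857 = 365357/95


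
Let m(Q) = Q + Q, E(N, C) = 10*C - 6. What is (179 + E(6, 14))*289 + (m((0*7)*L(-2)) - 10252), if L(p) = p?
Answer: 80205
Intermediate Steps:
E(N, C) = -6 + 10*C
m(Q) = 2*Q
(179 + E(6, 14))*289 + (m((0*7)*L(-2)) - 10252) = (179 + (-6 + 10*14))*289 + (2*((0*7)*(-2)) - 10252) = (179 + (-6 + 140))*289 + (2*(0*(-2)) - 10252) = (179 + 134)*289 + (2*0 - 10252) = 313*289 + (0 - 10252) = 90457 - 10252 = 80205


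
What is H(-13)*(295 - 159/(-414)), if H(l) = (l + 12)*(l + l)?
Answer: 529919/69 ≈ 7680.0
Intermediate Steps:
H(l) = 2*l*(12 + l) (H(l) = (12 + l)*(2*l) = 2*l*(12 + l))
H(-13)*(295 - 159/(-414)) = (2*(-13)*(12 - 13))*(295 - 159/(-414)) = (2*(-13)*(-1))*(295 - 159*(-1/414)) = 26*(295 + 53/138) = 26*(40763/138) = 529919/69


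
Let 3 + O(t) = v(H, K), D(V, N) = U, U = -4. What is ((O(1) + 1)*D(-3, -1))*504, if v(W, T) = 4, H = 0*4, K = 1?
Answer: -4032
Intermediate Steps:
H = 0
D(V, N) = -4
O(t) = 1 (O(t) = -3 + 4 = 1)
((O(1) + 1)*D(-3, -1))*504 = ((1 + 1)*(-4))*504 = (2*(-4))*504 = -8*504 = -4032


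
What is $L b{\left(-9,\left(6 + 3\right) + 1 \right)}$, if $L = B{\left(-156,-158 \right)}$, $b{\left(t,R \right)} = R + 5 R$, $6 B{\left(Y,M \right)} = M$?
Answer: $-1580$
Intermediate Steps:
$B{\left(Y,M \right)} = \frac{M}{6}$
$b{\left(t,R \right)} = 6 R$
$L = - \frac{79}{3}$ ($L = \frac{1}{6} \left(-158\right) = - \frac{79}{3} \approx -26.333$)
$L b{\left(-9,\left(6 + 3\right) + 1 \right)} = - \frac{79 \cdot 6 \left(\left(6 + 3\right) + 1\right)}{3} = - \frac{79 \cdot 6 \left(9 + 1\right)}{3} = - \frac{79 \cdot 6 \cdot 10}{3} = \left(- \frac{79}{3}\right) 60 = -1580$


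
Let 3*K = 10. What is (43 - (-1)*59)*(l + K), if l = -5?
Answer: -170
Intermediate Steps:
K = 10/3 (K = (1/3)*10 = 10/3 ≈ 3.3333)
(43 - (-1)*59)*(l + K) = (43 - (-1)*59)*(-5 + 10/3) = (43 - 1*(-59))*(-5/3) = (43 + 59)*(-5/3) = 102*(-5/3) = -170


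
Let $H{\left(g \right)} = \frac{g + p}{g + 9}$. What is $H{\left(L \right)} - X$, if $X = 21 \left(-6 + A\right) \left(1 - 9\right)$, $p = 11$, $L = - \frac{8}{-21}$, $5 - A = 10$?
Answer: $- \frac{363817}{197} \approx -1846.8$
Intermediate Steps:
$A = -5$ ($A = 5 - 10 = -5$)
$L = \frac{8}{21}$ ($L = \left(-8\right) \left(- \frac{1}{21}\right) = \frac{8}{21} \approx 0.38095$)
$H{\left(g \right)} = \frac{11 + g}{9 + g}$ ($H{\left(g \right)} = \frac{g + 11}{g + 9} = \frac{11 + g}{9 + g}$)
$X = 1848$ ($X = 21 \left(-6 - 5\right) \left(1 - 9\right) = 21 \left(\left(-11\right) \left(-8\right)\right) = 21 \cdot 88 = 1848$)
$H{\left(L \right)} - X = \frac{11 + \frac{8}{21}}{9 + \frac{8}{21}} - 1848 = \frac{1}{\frac{197}{21}} \cdot \frac{239}{21} - 1848 = \frac{21}{197} \cdot \frac{239}{21} - 1848 = \frac{239}{197} - 1848 = - \frac{363817}{197}$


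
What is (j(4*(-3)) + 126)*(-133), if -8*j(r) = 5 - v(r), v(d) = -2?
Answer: -133133/8 ≈ -16642.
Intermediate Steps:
j(r) = -7/8 (j(r) = -(5 - 1*(-2))/8 = -(5 + 2)/8 = -⅛*7 = -7/8)
(j(4*(-3)) + 126)*(-133) = (-7/8 + 126)*(-133) = (1001/8)*(-133) = -133133/8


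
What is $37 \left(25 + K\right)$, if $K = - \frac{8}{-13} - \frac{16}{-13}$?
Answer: $\frac{12913}{13} \approx 993.31$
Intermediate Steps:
$K = \frac{24}{13}$ ($K = \left(-8\right) \left(- \frac{1}{13}\right) - - \frac{16}{13} = \frac{8}{13} + \frac{16}{13} = \frac{24}{13} \approx 1.8462$)
$37 \left(25 + K\right) = 37 \left(25 + \frac{24}{13}\right) = 37 \cdot \frac{349}{13} = \frac{12913}{13}$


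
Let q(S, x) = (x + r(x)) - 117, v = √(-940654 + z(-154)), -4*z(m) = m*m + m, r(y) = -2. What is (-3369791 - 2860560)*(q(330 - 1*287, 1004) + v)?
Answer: -5513860635 - 6230351*I*√3786178/2 ≈ -5.5139e+9 - 6.0615e+9*I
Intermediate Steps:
z(m) = -m/4 - m²/4 (z(m) = -(m*m + m)/4 = -(m² + m)/4 = -(m + m²)/4 = -m/4 - m²/4)
v = I*√3786178/2 (v = √(-940654 - ¼*(-154)*(1 - 154)) = √(-940654 - ¼*(-154)*(-153)) = √(-940654 - 11781/2) = √(-1893089/2) = I*√3786178/2 ≈ 972.91*I)
q(S, x) = -119 + x (q(S, x) = (x - 2) - 117 = (-2 + x) - 117 = -119 + x)
(-3369791 - 2860560)*(q(330 - 1*287, 1004) + v) = (-3369791 - 2860560)*((-119 + 1004) + I*√3786178/2) = -6230351*(885 + I*√3786178/2) = -5513860635 - 6230351*I*√3786178/2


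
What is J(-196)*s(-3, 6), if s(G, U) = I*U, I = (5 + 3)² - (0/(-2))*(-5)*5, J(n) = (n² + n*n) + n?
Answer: 29428224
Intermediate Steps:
J(n) = n + 2*n² (J(n) = (n² + n²) + n = 2*n² + n = n + 2*n²)
I = 64 (I = 8² - (0*(-½))*(-5)*5 = 64 - 0*(-5)*5 = 64 - 0*5 = 64 - 1*0 = 64 + 0 = 64)
s(G, U) = 64*U
J(-196)*s(-3, 6) = (-196*(1 + 2*(-196)))*(64*6) = -196*(1 - 392)*384 = -196*(-391)*384 = 76636*384 = 29428224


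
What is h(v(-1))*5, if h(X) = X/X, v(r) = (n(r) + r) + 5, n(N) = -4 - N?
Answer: 5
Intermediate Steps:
v(r) = 1 (v(r) = ((-4 - r) + r) + 5 = -4 + 5 = 1)
h(X) = 1
h(v(-1))*5 = 1*5 = 5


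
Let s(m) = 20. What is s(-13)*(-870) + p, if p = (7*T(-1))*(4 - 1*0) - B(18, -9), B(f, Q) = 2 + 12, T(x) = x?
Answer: -17442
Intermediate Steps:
B(f, Q) = 14
p = -42 (p = (7*(-1))*(4 - 1*0) - 1*14 = -7*(4 + 0) - 14 = -7*4 - 14 = -28 - 14 = -42)
s(-13)*(-870) + p = 20*(-870) - 42 = -17400 - 42 = -17442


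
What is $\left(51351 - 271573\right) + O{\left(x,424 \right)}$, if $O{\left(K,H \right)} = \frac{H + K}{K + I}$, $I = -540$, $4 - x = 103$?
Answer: $- \frac{140722183}{639} \approx -2.2022 \cdot 10^{5}$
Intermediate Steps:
$x = -99$ ($x = 4 - 103 = -99$)
$O{\left(K,H \right)} = \frac{H + K}{-540 + K}$ ($O{\left(K,H \right)} = \frac{H + K}{K - 540} = \frac{H + K}{-540 + K}$)
$\left(51351 - 271573\right) + O{\left(x,424 \right)} = \left(51351 - 271573\right) + \frac{424 - 99}{-540 - 99} = -220222 + \frac{1}{-639} \cdot 325 = -220222 - \frac{325}{639} = - \frac{140722183}{639}$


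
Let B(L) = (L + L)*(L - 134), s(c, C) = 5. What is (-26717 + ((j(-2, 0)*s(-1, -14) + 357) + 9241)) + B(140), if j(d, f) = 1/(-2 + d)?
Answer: -61761/4 ≈ -15440.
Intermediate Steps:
B(L) = 2*L*(-134 + L) (B(L) = (2*L)*(-134 + L) = 2*L*(-134 + L))
(-26717 + ((j(-2, 0)*s(-1, -14) + 357) + 9241)) + B(140) = (-26717 + ((5/(-2 - 2) + 357) + 9241)) + 2*140*(-134 + 140) = (-26717 + ((5/(-4) + 357) + 9241)) + 2*140*6 = (-26717 + ((-¼*5 + 357) + 9241)) + 1680 = (-26717 + ((-5/4 + 357) + 9241)) + 1680 = (-26717 + (1423/4 + 9241)) + 1680 = (-26717 + 38387/4) + 1680 = -68481/4 + 1680 = -61761/4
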